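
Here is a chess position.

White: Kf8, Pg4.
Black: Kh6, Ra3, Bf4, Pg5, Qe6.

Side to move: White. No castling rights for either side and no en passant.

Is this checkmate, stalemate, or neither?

White to move; white king on f8.
In check: no.
King squares — e7: attacked by Qe6; f7: attacked by Qe6; g7: attacked by Kh6; e8: attacked by Qe6; g8: attacked by Qe6.
Legal moves for White: none.
Not in check and no legal moves → stalemate.

stalemate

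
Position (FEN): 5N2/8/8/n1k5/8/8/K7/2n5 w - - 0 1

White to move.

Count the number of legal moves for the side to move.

4

White to move; king on a2.
In check: yes, from the black knight on c1.
Legal moves: Ka3, Kb2, Kb1, Ka1.
Count: 4.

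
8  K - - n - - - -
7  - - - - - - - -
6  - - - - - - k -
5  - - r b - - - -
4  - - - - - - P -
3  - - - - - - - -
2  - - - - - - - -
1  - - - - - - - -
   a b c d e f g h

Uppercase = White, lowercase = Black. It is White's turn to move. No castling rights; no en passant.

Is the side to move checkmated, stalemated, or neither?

neither

White to move; white king on a8.
In check: yes, from the black bishop on d5.
King squares — a7: available; b7: attacked by Bd5; b8: available.
Legal moves for White: Kb8, Ka7.
White is in check but has 2 legal moves → neither.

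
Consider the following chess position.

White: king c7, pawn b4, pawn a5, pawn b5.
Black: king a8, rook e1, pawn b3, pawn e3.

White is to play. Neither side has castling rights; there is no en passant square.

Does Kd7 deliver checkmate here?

no

After Kd7: black king on a8; in check: no.
Black is not in check, so this cannot be checkmate.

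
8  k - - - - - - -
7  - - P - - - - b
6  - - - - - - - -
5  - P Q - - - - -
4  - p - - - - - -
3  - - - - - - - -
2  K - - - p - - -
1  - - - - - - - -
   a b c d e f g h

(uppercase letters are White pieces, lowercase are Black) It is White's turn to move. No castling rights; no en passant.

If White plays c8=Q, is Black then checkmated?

yes

After c8=Q: black king on a8; in check: yes, from the white queen on c8.
King squares — a7: attacked by Qc5; b7: attacked by Qc8; b8: attacked by Qc8.
Black has no legal moves → checkmate.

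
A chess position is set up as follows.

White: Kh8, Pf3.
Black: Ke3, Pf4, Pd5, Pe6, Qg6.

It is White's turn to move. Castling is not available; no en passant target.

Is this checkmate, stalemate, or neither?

White to move; white king on h8.
In check: no.
King squares — g7: attacked by Qg6; h7: attacked by Qg6; g8: attacked by Qg6.
Legal moves for White: none.
Not in check and no legal moves → stalemate.

stalemate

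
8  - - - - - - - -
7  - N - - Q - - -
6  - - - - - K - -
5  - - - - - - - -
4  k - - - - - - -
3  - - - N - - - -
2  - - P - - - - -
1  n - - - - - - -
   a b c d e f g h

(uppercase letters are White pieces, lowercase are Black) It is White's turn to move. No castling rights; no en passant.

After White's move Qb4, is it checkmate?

yes

After Qb4: black king on a4; in check: yes, from the white queen on b4.
King squares — a3: attacked by Qb4; b3: attacked by Pc2; b4: attacked by Nd3; a5: attacked by Qb4; b5: attacked by Qb4.
Black has no legal moves → checkmate.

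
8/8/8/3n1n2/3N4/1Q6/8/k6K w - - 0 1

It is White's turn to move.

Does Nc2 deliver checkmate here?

After Nc2: black king on a1; in check: yes, from the white knight on c2.
King squares — b1: attacked by Qb3; a2: attacked by Qb3; b2: attacked by Qb3.
Black has no legal moves → checkmate.

yes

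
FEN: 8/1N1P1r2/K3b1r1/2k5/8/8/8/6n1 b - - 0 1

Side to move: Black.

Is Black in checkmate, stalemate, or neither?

Black to move; black king on c5.
In check: yes, from the white knight on b7.
Legal moves for Black: Kc6, Kd5, Kd4, Kc4, Kb4.
Black is in check but has 5 legal moves → neither.

neither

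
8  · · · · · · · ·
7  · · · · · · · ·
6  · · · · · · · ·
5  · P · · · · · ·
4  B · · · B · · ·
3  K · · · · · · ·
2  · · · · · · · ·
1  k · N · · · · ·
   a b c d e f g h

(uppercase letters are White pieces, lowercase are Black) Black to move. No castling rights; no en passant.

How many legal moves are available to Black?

Black to move; king on a1.
In check: no.
Legal moves: none.
Count: 0.

0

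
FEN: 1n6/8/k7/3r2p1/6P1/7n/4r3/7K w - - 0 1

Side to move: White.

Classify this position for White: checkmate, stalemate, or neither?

White to move; white king on h1.
In check: no.
King squares — g1: attacked by Nh3; g2: attacked by Re2; h2: attacked by Re2.
Legal moves for White: none.
Not in check and no legal moves → stalemate.

stalemate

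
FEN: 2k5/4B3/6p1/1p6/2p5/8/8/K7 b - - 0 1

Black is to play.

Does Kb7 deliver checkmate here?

After Kb7: white king on a1; in check: no.
White is not in check, so this cannot be checkmate.

no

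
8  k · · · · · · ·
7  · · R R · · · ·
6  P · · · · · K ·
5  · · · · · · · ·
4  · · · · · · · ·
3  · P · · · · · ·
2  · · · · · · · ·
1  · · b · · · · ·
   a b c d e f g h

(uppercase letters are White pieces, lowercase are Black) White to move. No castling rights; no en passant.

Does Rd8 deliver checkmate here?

After Rd8: black king on a8; in check: yes, from the white rook on d8.
King squares — a7: attacked by Rc7; b7: attacked by Pa6; b8: attacked by Rd8.
Black has no legal moves → checkmate.

yes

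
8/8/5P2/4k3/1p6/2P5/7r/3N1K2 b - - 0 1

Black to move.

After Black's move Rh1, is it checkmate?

After Rh1: white king on f1; in check: yes, from the black rook on h1.
White has 3 legal replies: Kg2, Kf2, Ke2.
In check but a legal move exists → not checkmate.

no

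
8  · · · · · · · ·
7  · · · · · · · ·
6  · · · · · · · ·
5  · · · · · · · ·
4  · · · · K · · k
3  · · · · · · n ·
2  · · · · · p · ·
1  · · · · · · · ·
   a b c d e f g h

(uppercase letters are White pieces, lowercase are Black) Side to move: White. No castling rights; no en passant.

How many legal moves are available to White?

White to move; king on e4.
In check: yes, from the black knight on g3.
Legal moves: Ke5, Kd5, Kf4, Kd4, Kf3, Ke3, Kd3.
Count: 7.

7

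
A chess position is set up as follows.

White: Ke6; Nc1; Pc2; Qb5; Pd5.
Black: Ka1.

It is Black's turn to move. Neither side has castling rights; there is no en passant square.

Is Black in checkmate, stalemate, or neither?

Black to move; black king on a1.
In check: no.
King squares — b1: attacked by Qb5; a2: attacked by Nc1; b2: attacked by Qb5.
Legal moves for Black: none.
Not in check and no legal moves → stalemate.

stalemate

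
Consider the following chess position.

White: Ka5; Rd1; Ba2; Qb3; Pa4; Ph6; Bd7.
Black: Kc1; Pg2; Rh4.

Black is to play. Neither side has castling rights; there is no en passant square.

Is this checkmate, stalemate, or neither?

Black to move; black king on c1.
In check: yes, from the white rook on d1.
King squares — b1: attacked by Rd1; d1: attacked by Qb3; b2: attacked by Qb3; c2: attacked by Qb3; d2: attacked by Rd1.
Legal moves for Black: none.
In check with no legal moves → checkmate.

checkmate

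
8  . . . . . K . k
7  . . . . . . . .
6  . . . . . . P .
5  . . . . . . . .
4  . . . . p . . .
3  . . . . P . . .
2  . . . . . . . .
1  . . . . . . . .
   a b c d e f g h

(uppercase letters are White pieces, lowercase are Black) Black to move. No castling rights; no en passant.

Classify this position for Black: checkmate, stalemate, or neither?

stalemate

Black to move; black king on h8.
In check: no.
King squares — g7: attacked by Kf8; h7: attacked by Pg6; g8: attacked by Kf8.
Legal moves for Black: none.
Not in check and no legal moves → stalemate.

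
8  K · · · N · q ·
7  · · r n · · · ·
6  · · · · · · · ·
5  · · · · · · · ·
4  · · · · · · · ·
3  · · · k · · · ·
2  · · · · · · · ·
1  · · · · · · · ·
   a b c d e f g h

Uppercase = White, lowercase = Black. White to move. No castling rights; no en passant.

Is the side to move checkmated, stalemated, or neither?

stalemate

White to move; white king on a8.
In check: no.
King squares — a7: attacked by Rc7; b7: attacked by Rc7; b8: attacked by Nd7.
Legal moves for White: none.
Not in check and no legal moves → stalemate.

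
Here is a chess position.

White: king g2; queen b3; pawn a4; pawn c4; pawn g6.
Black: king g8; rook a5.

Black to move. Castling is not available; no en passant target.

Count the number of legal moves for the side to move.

Black to move; king on g8.
In check: no.
Legal moves: Kh8, Kf8, Kg7, Ra8, Ra7, Ra6, Rh5, Rg5+, Rf5, Re5, Rd5, Rc5, Rb5, Rxa4.
Count: 14.

14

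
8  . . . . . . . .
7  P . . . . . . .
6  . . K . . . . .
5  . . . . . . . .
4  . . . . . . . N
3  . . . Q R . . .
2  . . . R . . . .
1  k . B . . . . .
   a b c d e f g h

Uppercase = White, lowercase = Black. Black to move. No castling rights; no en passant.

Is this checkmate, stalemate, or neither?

stalemate

Black to move; black king on a1.
In check: no.
King squares — b1: attacked by Qd3; a2: attacked by Rd2; b2: attacked by Bc1.
Legal moves for Black: none.
Not in check and no legal moves → stalemate.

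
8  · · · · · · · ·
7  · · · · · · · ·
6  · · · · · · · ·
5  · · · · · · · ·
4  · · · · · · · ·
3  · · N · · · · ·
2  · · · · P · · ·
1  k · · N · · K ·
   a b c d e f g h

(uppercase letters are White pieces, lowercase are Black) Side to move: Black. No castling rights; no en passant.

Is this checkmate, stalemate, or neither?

stalemate

Black to move; black king on a1.
In check: no.
King squares — b1: attacked by Nc3; a2: attacked by Nc3; b2: attacked by Nd1.
Legal moves for Black: none.
Not in check and no legal moves → stalemate.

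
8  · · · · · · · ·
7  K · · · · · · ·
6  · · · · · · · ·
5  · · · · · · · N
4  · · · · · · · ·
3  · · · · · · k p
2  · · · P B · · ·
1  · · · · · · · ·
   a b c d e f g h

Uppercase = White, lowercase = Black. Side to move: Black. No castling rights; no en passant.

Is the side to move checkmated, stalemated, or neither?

neither

Black to move; black king on g3.
In check: yes, from the white knight on h5.
Legal moves for Black: Kh4, Kh2, Kg2, Kf2.
Black is in check but has 4 legal moves → neither.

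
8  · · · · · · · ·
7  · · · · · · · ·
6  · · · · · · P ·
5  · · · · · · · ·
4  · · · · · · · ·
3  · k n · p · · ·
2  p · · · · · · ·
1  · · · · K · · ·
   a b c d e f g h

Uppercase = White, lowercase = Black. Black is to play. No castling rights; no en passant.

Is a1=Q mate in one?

After a1=Q: white king on e1; in check: yes, from the black queen on a1.
King squares — d1: attacked by Qa1; f1: attacked by Qa1; d2: attacked by Pe3; e2: attacked by Nc3; f2: attacked by Pe3.
White has no legal moves → checkmate.

yes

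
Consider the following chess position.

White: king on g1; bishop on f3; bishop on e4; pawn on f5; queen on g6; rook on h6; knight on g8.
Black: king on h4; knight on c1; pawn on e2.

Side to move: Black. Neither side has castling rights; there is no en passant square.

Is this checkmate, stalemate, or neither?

checkmate

Black to move; black king on h4.
In check: yes, from the white rook on h6.
King squares — g3: attacked by Qg6; h3: attacked by Rh6; g4: attacked by Bf3; g5: attacked by Qg6; h5: attacked by Bf3.
Legal moves for Black: none.
In check with no legal moves → checkmate.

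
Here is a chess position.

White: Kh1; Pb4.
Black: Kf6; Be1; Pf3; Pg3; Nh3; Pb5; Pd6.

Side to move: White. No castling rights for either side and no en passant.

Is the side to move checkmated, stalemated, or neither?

White to move; white king on h1.
In check: no.
King squares — g1: attacked by Nh3; g2: attacked by Pf3; h2: attacked by Pg3.
Legal moves for White: none.
Not in check and no legal moves → stalemate.

stalemate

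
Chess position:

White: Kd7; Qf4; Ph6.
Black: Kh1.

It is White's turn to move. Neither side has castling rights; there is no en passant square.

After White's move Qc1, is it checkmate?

After Qc1: black king on h1; in check: yes, from the white queen on c1.
Black has 2 legal replies: Kh2, Kg2.
In check but a legal move exists → not checkmate.

no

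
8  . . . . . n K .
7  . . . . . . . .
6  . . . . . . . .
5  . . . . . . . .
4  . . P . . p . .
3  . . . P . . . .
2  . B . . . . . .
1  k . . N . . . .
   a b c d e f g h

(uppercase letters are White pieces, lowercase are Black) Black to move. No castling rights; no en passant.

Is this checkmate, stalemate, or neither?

Black to move; black king on a1.
In check: yes, from the white bishop on b2.
Legal moves for Black: Ka2, Kb1.
Black is in check but has 2 legal moves → neither.

neither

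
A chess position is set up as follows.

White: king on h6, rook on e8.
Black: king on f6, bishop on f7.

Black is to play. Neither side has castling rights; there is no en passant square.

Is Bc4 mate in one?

no

After Bc4: white king on h6; in check: no.
White is not in check, so this cannot be checkmate.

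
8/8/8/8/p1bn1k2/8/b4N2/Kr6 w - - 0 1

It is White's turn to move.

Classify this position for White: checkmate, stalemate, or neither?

checkmate

White to move; white king on a1.
In check: yes, from the black rook on b1.
King squares — b1: attacked by Ba2; a2: attacked by Bc4; b2: attacked by Rb1.
Legal moves for White: none.
In check with no legal moves → checkmate.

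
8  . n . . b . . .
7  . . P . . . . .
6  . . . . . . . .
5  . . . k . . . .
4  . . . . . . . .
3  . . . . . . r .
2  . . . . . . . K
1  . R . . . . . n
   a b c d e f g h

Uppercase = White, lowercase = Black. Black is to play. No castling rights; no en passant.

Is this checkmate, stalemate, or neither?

Black to move; black king on d5.
In check: no.
Legal moves for Black include: Bf7, Bd7, Bg6, Bc6, Bh5, Bb5, Ba4, Nd7, Nc6, Na6, Ke6, Kd6, Kc6, Ke5, Kc5, Ke4, Kd4, Kc4, ... (list truncated; more exist).
Black has legal moves and is not in check → neither.

neither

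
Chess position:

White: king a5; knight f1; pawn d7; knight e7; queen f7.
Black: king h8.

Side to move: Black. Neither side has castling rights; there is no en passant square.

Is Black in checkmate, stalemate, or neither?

Black to move; black king on h8.
In check: no.
King squares — g7: attacked by Qf7; h7: attacked by Qf7; g8: attacked by Ne7.
Legal moves for Black: none.
Not in check and no legal moves → stalemate.

stalemate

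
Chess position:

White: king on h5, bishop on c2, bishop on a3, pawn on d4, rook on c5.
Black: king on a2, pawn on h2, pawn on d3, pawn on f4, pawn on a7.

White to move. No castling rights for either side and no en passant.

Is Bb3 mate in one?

After Bb3: black king on a2; in check: yes, from the white bishop on b3.
Black has 4 legal replies: Kxb3, Kxa3, Kb1, Ka1.
In check but a legal move exists → not checkmate.

no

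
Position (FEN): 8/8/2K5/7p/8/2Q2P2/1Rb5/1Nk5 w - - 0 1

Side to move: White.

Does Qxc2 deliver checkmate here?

yes

After Qxc2: black king on c1; in check: yes, from the white queen on c2.
King squares — b1: attacked by Rb2; d1: attacked by Qc2; b2: attacked by Qc2; c2: attacked by Rb2; d2: attacked by Nb1.
Black has no legal moves → checkmate.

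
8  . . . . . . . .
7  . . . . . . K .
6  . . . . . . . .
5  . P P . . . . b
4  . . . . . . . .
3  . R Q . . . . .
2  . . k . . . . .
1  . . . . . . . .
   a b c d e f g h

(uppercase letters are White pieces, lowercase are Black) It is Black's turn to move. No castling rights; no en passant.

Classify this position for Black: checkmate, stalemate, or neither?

Black to move; black king on c2.
In check: yes, from the white queen on c3.
King squares — b1: attacked by Rb3; c1: attacked by Qc3; d1: available; b2: attacked by Rb3; d2: attacked by Qc3; b3: attacked by Qc3; c3: attacked by Rb3; d3: attacked by Qc3.
Legal moves for Black: Kd1.
Black is in check but has 1 legal move → neither.

neither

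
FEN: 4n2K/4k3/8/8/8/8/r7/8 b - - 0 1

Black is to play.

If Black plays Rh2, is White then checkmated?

After Rh2: white king on h8; in check: yes, from the black rook on h2.
White has 1 legal reply: Kg8.
In check but a legal move exists → not checkmate.

no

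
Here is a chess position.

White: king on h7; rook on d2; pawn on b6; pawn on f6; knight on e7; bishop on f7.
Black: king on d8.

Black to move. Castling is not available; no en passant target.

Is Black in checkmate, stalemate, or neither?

checkmate

Black to move; black king on d8.
In check: yes, from the white rook on d2.
King squares — c7: attacked by Pb6; d7: attacked by Rd2; e7: attacked by Pf6; c8: attacked by Ne7; e8: attacked by Bf7.
Legal moves for Black: none.
In check with no legal moves → checkmate.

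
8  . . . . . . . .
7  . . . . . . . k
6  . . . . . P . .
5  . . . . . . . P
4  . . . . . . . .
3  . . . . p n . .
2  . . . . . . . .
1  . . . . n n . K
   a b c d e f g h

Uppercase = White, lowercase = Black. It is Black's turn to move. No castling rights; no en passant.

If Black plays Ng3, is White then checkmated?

After Ng3: white king on h1; in check: yes, from the black knight on g3.
King squares — g1: attacked by Nf3; g2: attacked by Ne1; h2: attacked by Nf3.
White has no legal moves → checkmate.

yes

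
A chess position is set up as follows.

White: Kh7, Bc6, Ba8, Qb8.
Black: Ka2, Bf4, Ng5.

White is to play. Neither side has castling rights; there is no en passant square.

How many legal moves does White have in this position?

White to move; king on h7.
In check: yes, from the black knight on g5.
Legal moves: Kh8, Kg8, Kg7, Kh6, Kg6.
Count: 5.

5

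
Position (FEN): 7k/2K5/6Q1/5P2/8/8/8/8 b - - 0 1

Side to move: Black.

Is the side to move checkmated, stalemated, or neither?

Black to move; black king on h8.
In check: no.
King squares — g7: attacked by Qg6; h7: attacked by Qg6; g8: attacked by Qg6.
Legal moves for Black: none.
Not in check and no legal moves → stalemate.

stalemate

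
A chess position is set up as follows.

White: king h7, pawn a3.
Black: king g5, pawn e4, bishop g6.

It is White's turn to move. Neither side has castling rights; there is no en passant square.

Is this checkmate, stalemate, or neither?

neither

White to move; white king on h7.
In check: yes, from the black bishop on g6.
King squares — g6: attacked by Kg5; h6: attacked by Kg5; g7: available; g8: available; h8: available.
Legal moves for White: Kh8, Kg8, Kg7.
White is in check but has 3 legal moves → neither.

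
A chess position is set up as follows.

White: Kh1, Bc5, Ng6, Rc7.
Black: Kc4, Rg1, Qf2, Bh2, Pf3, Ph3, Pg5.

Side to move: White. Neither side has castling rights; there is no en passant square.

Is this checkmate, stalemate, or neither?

White to move; white king on h1.
In check: yes, from the black rook on g1.
King squares — g1: attacked by Qf2; g2: attacked by Rg1; h2: attacked by Qf2.
Legal moves for White: none.
In check with no legal moves → checkmate.

checkmate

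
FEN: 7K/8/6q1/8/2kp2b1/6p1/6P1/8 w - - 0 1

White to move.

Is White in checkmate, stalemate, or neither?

stalemate

White to move; white king on h8.
In check: no.
King squares — g7: attacked by Qg6; h7: attacked by Qg6; g8: attacked by Qg6.
Legal moves for White: none.
Not in check and no legal moves → stalemate.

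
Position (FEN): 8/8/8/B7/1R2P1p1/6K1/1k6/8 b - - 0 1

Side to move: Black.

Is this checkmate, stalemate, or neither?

Black to move; black king on b2.
In check: yes, from the white rook on b4.
Legal moves for Black: Kc3, Ka3, Kc2, Ka2, Kc1, Ka1.
Black is in check but has 6 legal moves → neither.

neither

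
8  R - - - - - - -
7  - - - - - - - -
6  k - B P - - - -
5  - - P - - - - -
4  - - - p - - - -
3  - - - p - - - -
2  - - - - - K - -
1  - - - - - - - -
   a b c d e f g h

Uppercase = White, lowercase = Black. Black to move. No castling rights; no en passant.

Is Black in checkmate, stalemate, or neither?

Black to move; black king on a6.
In check: yes, from the white rook on a8.
King squares — a5: attacked by Ra8; b5: attacked by Bc6; b6: attacked by Pc5; a7: attacked by Ra8; b7: attacked by Bc6.
Legal moves for Black: none.
In check with no legal moves → checkmate.

checkmate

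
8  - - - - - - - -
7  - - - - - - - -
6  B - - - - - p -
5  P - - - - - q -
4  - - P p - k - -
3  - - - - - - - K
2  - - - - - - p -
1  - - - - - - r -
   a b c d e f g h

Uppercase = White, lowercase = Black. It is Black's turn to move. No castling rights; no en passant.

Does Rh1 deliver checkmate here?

yes

After Rh1: white king on h3; in check: yes, from the black rook on h1.
King squares — g2: attacked by Qg5; h2: attacked by Rh1; g3: attacked by Kf4; g4: attacked by Kf4; h4: attacked by Rh1.
White has no legal moves → checkmate.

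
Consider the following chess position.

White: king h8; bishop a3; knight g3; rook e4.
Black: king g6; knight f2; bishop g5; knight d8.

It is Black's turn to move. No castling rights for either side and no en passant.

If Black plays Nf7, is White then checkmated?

no

After Nf7: white king on h8; in check: yes, from the black knight on f7.
White has 1 legal reply: Kg8.
In check but a legal move exists → not checkmate.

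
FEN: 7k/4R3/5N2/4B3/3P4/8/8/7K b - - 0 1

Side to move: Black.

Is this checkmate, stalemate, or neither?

stalemate

Black to move; black king on h8.
In check: no.
King squares — g7: attacked by Re7; h7: attacked by Nf6; g8: attacked by Nf6.
Legal moves for Black: none.
Not in check and no legal moves → stalemate.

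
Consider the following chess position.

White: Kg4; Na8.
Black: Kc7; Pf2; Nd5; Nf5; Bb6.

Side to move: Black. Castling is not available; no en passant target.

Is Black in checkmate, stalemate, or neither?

neither

Black to move; black king on c7.
In check: yes, from the white knight on a8.
Legal moves for Black: Kd8, Kc8, Kb8, Kd7, Kb7, Kd6, Kc6.
Black is in check but has 7 legal moves → neither.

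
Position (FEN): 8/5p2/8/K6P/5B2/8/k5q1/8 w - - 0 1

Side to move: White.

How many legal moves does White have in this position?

White to move; king on a5.
In check: no.
Legal moves: Kb6, Ka6, Kb5, Kb4, Ka4, Bb8, Bc7, Bh6, Bd6, Bg5, Be5, Bg3, Be3, Bh2, Bd2, Bc1, h6.
Count: 17.

17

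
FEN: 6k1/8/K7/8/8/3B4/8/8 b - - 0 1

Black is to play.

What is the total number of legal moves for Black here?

4

Black to move; king on g8.
In check: no.
Legal moves: Kh8, Kf8, Kg7, Kf7.
Count: 4.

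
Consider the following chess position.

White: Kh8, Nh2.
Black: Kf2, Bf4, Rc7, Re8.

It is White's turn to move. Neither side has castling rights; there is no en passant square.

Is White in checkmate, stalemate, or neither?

checkmate

White to move; white king on h8.
In check: yes, from the black rook on e8.
King squares — g7: attacked by Rc7; h7: attacked by Rc7; g8: attacked by Re8.
Legal moves for White: none.
In check with no legal moves → checkmate.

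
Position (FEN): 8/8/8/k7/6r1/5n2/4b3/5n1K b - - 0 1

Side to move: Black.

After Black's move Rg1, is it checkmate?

After Rg1: white king on h1; in check: yes, from the black rook on g1.
King squares — g1: attacked by Nf3; g2: attacked by Rg1; h2: attacked by Nf1.
White has no legal moves → checkmate.

yes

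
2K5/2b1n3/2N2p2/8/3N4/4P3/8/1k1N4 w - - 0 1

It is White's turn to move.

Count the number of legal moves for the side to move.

4

White to move; king on c8.
In check: yes, from the black knight on e7.
Legal moves: Kd7, Kxc7, Kb7, Nxe7.
Count: 4.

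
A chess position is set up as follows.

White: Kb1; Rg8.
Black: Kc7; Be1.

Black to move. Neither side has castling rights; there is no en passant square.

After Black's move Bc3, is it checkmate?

After Bc3: white king on b1; in check: no.
White is not in check, so this cannot be checkmate.

no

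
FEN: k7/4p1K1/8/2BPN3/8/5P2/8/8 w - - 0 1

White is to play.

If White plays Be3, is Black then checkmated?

After Be3: black king on a8; in check: no.
Black is not in check, so this cannot be checkmate.

no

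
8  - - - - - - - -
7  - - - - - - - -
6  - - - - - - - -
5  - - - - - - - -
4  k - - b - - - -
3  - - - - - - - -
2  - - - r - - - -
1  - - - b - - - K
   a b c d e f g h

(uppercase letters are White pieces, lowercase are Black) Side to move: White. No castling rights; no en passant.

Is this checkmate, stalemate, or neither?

stalemate

White to move; white king on h1.
In check: no.
King squares — g1: attacked by Bd4; g2: attacked by Rd2; h2: attacked by Rd2.
Legal moves for White: none.
Not in check and no legal moves → stalemate.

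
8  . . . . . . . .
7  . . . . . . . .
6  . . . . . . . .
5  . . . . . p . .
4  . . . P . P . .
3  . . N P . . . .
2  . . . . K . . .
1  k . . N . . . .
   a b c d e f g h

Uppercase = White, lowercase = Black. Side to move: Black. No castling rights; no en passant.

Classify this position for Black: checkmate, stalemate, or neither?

stalemate

Black to move; black king on a1.
In check: no.
King squares — b1: attacked by Nc3; a2: attacked by Nc3; b2: attacked by Nd1.
Legal moves for Black: none.
Not in check and no legal moves → stalemate.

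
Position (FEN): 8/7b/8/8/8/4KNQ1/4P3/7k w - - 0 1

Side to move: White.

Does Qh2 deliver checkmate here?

yes

After Qh2: black king on h1; in check: yes, from the white queen on h2.
King squares — g1: attacked by Qh2; g2: attacked by Qh2; h2: attacked by Nf3.
Black has no legal moves → checkmate.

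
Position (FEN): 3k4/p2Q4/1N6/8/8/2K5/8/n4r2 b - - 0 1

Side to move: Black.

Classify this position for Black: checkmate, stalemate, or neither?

Black to move; black king on d8.
In check: yes, from the white queen on d7.
King squares — c7: attacked by Qd7; d7: attacked by Nb6; e7: attacked by Qd7; c8: attacked by Nb6; e8: attacked by Qd7.
Legal moves for Black: none.
In check with no legal moves → checkmate.

checkmate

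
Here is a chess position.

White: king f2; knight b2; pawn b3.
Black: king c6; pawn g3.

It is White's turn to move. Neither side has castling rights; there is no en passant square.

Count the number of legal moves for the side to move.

White to move; king on f2.
In check: yes, from the black pawn on g3.
Legal moves: Kxg3, Kf3, Ke3, Kg2, Ke2, Kg1, Kf1, Ke1.
Count: 8.

8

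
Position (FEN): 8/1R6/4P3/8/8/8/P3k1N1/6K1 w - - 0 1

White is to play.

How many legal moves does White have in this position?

23

White to move; king on g1.
In check: no.
Legal moves: Rb8, Rh7, Rg7, Rf7, Re7, Rd7, Rc7, Ra7, Rb6, Rb5, Rb4, Rb3, Rb2+, Rb1, Nh4, Nf4+, Ne3, Ne1, Kh2, Kh1, e7, a3, a4.
Count: 23.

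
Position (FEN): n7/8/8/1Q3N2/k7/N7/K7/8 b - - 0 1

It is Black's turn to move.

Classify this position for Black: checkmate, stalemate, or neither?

Black to move; black king on a4.
In check: yes, from the white queen on b5.
King squares — a3: attacked by Ka2; b3: attacked by Ka2; b4: attacked by Qb5; a5: attacked by Qb5; b5: attacked by Na3.
Legal moves for Black: none.
In check with no legal moves → checkmate.

checkmate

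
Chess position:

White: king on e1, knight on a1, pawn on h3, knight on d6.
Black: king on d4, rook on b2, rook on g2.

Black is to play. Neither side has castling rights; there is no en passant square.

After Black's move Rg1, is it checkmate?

After Rg1: white king on e1; in check: yes, from the black rook on g1.
King squares — d1: attacked by Rg1; f1: attacked by Rg1; d2: attacked by Rb2; e2: attacked by Rb2; f2: attacked by Rb2.
White has no legal moves → checkmate.

yes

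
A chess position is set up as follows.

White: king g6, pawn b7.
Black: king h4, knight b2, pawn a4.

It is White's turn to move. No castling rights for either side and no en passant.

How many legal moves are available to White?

10

White to move; king on g6.
In check: no.
Legal moves: Kh7, Kg7, Kf7, Kh6, Kf6, Kf5, b8=Q, b8=R, b8=B, b8=N.
Count: 10.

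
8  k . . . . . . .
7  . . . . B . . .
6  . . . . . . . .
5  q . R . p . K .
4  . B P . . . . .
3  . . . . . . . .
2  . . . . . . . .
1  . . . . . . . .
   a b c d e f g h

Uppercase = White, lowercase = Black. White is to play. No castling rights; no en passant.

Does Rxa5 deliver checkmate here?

After Rxa5: black king on a8; in check: yes, from the white rook on a5.
Black has 2 legal replies: Kb8, Kb7.
In check but a legal move exists → not checkmate.

no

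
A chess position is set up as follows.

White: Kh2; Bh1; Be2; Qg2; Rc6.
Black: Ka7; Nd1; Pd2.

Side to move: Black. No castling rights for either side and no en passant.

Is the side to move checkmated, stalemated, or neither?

Black to move; black king on a7.
In check: no.
Legal moves for Black: Kb8, Ka8, Kb7, Ne3, Nc3, Nf2, Nb2.
Black has 7 legal moves and is not in check → neither.

neither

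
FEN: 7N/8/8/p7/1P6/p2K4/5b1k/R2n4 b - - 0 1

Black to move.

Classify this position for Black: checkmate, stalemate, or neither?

neither

Black to move; black king on h2.
In check: no.
Legal moves for Black include: Kh3, Kg3, Kg2, Kh1, Kg1, Ba7, Bb6, Bc5, Bh4, Bd4, Bg3, Be3, Bg1, Be1, Ne3, Nc3, Nb2+, axb4, ... (list truncated; more exist).
Black has legal moves and is not in check → neither.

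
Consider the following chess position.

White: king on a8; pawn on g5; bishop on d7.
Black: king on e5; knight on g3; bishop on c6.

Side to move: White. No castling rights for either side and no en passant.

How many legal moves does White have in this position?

White to move; king on a8.
In check: yes, from the black bishop on c6.
Legal moves: Kb8, Ka7, Bxc6.
Count: 3.

3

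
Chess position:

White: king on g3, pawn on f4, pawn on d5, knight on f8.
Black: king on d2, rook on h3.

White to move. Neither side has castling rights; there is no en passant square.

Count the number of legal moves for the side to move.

White to move; king on g3.
In check: yes, from the black rook on h3.
Legal moves: Kg4, Kxh3, Kg2, Kf2.
Count: 4.

4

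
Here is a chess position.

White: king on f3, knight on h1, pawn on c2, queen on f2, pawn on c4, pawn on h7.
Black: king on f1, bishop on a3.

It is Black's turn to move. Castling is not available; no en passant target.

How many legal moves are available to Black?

0

Black to move; king on f1.
In check: yes, from the white queen on f2.
Legal moves: none.
Count: 0.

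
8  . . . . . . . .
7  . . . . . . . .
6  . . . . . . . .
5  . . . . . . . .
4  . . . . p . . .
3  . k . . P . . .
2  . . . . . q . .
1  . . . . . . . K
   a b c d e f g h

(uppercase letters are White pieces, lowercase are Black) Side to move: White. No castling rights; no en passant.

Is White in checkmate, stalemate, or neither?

stalemate

White to move; white king on h1.
In check: no.
King squares — g1: attacked by Qf2; g2: attacked by Qf2; h2: attacked by Qf2.
Legal moves for White: none.
Not in check and no legal moves → stalemate.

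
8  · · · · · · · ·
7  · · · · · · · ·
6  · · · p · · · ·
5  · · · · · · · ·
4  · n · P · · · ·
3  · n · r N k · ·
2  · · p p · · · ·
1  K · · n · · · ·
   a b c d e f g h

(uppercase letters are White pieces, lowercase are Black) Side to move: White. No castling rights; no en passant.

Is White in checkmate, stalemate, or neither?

checkmate

White to move; white king on a1.
In check: yes, from the black knight on b3.
King squares — b1: attacked by Pc2; a2: attacked by Nb4; b2: attacked by Nd1.
Legal moves for White: none.
In check with no legal moves → checkmate.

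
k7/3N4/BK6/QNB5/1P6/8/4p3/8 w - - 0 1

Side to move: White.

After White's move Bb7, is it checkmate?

After Bb7: black king on a8; in check: yes, from the white queen on a5 and the white bishop on b7.
King squares — a7: attacked by Qa5; b7: attacked by Kb6; b8: attacked by Nd7.
Black has no legal moves → checkmate.

yes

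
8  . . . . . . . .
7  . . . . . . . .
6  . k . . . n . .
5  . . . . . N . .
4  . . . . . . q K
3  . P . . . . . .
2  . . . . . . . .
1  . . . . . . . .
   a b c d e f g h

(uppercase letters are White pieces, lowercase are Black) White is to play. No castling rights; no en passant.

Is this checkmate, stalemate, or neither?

checkmate

White to move; white king on h4.
In check: yes, from the black queen on g4.
King squares — g3: attacked by Qg4; h3: attacked by Qg4; g4: attacked by Nf6; g5: attacked by Qg4; h5: attacked by Qg4.
Legal moves for White: none.
In check with no legal moves → checkmate.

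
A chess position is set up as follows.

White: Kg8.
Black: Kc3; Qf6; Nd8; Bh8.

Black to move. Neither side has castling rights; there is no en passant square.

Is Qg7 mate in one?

After Qg7: white king on g8; in check: yes, from the black queen on g7.
King squares — f7: attacked by Qg7; g7: attacked by Bh8; h7: attacked by Qg7; f8: attacked by Qg7; h8: attacked by Qg7.
White has no legal moves → checkmate.

yes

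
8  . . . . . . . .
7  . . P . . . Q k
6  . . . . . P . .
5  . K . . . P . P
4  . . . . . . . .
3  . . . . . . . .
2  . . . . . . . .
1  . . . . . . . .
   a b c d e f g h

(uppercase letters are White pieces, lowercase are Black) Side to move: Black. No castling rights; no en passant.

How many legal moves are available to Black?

0

Black to move; king on h7.
In check: yes, from the white queen on g7.
Legal moves: none.
Count: 0.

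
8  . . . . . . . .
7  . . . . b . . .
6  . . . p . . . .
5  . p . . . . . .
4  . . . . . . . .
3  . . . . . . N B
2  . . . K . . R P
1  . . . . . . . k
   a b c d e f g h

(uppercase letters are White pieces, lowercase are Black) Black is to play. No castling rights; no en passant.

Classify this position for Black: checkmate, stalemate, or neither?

checkmate

Black to move; black king on h1.
In check: yes, from the white knight on g3.
King squares — g1: attacked by Rg2; g2: attacked by Bh3; h2: attacked by Rg2.
Legal moves for Black: none.
In check with no legal moves → checkmate.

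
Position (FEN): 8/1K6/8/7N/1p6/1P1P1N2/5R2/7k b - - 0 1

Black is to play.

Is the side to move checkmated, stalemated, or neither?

stalemate

Black to move; black king on h1.
In check: no.
King squares — g1: attacked by Nf3; g2: attacked by Rf2; h2: attacked by Rf2.
Legal moves for Black: none.
Not in check and no legal moves → stalemate.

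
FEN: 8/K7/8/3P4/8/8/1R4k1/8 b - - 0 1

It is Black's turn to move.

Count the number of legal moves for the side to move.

Black to move; king on g2.
In check: yes, from the white rook on b2.
Legal moves: Kh3, Kg3, Kf3, Kh1, Kg1, Kf1.
Count: 6.

6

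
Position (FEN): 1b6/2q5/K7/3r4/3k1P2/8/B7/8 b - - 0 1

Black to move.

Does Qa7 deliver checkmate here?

yes

After Qa7: white king on a6; in check: yes, from the black queen on a7.
King squares — a5: attacked by Rd5; b5: attacked by Rd5; b6: attacked by Qa7; a7: attacked by Bb8; b7: attacked by Qa7.
White has no legal moves → checkmate.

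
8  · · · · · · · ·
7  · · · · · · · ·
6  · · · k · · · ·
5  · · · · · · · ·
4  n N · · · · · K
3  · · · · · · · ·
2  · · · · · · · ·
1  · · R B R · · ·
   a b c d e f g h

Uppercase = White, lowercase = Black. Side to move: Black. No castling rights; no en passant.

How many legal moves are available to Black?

Black to move; king on d6.
In check: no.
Legal moves: Kd7, Nb6, Nc5, Nc3, Nb2.
Count: 5.

5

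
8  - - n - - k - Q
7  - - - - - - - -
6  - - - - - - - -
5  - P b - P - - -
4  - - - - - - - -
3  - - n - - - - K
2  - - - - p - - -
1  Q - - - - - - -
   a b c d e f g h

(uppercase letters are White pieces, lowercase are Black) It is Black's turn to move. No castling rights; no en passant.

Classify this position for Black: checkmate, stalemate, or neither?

neither

Black to move; black king on f8.
In check: yes, from the white queen on h8.
King squares — e7: available; f7: available; g7: attacked by Qh8; e8: attacked by Qh8; g8: attacked by Qh8.
Legal moves for Black: Kf7, Ke7.
Black is in check but has 2 legal moves → neither.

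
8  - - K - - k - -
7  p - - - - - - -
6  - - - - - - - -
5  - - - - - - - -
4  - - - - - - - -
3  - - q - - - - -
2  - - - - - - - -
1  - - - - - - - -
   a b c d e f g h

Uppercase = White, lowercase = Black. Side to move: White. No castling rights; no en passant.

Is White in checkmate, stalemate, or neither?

White to move; white king on c8.
In check: yes, from the black queen on c3.
Legal moves for White: Kd8, Kb8, Kd7, Kb7.
White is in check but has 4 legal moves → neither.

neither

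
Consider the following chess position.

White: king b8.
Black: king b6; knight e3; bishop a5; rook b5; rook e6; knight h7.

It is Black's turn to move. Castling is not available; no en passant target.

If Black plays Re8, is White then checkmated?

yes

After Re8: white king on b8; in check: yes, from the black rook on e8.
King squares — a7: attacked by Kb6; b7: attacked by Kb6; c7: attacked by Kb6; a8: attacked by Re8; c8: attacked by Re8.
White has no legal moves → checkmate.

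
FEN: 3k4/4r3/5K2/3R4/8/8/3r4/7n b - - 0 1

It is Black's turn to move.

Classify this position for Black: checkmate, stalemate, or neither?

neither

Black to move; black king on d8.
In check: yes, from the white rook on d5.
King squares — c7: available; d7: attacked by Rd5; e7: own rook; c8: available; e8: available.
Legal moves for Black: Ke8, Kc8, Kc7, Rd7, Rxd5.
Black is in check but has 5 legal moves → neither.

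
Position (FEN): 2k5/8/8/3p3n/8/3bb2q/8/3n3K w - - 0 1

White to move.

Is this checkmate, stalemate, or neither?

checkmate

White to move; white king on h1.
In check: yes, from the black queen on h3.
King squares — g1: attacked by Be3; g2: attacked by Qh3; h2: attacked by Qh3.
Legal moves for White: none.
In check with no legal moves → checkmate.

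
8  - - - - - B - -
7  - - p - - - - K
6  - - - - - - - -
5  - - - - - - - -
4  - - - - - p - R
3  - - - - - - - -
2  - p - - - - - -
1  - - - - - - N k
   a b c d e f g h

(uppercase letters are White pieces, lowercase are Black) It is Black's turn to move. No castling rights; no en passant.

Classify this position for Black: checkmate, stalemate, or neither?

Black to move; black king on h1.
In check: yes, from the white rook on h4.
King squares — g1: available; g2: available; h2: attacked by Rh4.
Legal moves for Black: Kg2, Kxg1.
Black is in check but has 2 legal moves → neither.

neither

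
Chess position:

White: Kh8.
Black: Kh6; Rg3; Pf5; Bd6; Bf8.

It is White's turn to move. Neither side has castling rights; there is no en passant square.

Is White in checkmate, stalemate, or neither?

White to move; white king on h8.
In check: no.
King squares — g7: attacked by Rg3; h7: attacked by Kh6; g8: attacked by Rg3.
Legal moves for White: none.
Not in check and no legal moves → stalemate.

stalemate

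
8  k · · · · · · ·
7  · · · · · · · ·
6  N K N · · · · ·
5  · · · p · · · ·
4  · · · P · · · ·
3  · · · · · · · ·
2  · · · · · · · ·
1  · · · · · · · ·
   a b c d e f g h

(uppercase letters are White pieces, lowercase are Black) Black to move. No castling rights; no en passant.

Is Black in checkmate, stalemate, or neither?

stalemate

Black to move; black king on a8.
In check: no.
King squares — a7: attacked by Kb6; b7: attacked by Kb6; b8: attacked by Na6.
Legal moves for Black: none.
Not in check and no legal moves → stalemate.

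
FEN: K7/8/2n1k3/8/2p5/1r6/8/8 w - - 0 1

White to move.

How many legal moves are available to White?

0

White to move; king on a8.
In check: no.
Legal moves: none.
Count: 0.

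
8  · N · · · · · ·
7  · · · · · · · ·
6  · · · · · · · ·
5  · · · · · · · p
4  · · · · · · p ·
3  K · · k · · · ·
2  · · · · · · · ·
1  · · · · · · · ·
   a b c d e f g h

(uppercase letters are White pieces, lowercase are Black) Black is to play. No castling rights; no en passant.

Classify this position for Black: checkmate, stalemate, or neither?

Black to move; black king on d3.
In check: no.
Legal moves for Black: Ke4, Kd4, Kc4, Ke3, Kc3, Ke2, Kd2, Kc2, h4, g3.
Black has 10 legal moves and is not in check → neither.

neither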